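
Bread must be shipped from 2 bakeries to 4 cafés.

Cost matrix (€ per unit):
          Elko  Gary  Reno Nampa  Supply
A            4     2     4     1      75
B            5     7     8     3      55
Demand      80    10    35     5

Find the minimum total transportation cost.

A cheapest plan:
  A->Elko: 25 × €4 = €100
  A->Gary: 10 × €2 = €20
  A->Reno: 35 × €4 = €140
  A->Nampa: 5 × €1 = €5
  B->Elko: 55 × €5 = €275
Total = 100 + 20 + 140 + 5 + 275 = €540.
(Supply check: A ships 75; B ships 55.)

540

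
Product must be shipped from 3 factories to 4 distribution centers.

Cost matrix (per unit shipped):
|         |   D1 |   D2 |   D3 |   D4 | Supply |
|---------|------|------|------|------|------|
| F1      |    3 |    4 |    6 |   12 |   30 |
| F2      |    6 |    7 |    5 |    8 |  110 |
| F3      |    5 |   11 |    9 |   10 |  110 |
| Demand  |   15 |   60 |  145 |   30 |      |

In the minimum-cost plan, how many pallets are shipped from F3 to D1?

Optimal shipments:
  F1 to D2: 30 × 4 = 120
  F2 to D2: 30 × 7 = 210
  F2 to D3: 80 × 5 = 400
  F3 to D1: 15 × 5 = 75
  F3 to D3: 65 × 9 = 585
  F3 to D4: 30 × 10 = 300
Total cost = 1690.
So F3→D1 carries 15 pallets.

15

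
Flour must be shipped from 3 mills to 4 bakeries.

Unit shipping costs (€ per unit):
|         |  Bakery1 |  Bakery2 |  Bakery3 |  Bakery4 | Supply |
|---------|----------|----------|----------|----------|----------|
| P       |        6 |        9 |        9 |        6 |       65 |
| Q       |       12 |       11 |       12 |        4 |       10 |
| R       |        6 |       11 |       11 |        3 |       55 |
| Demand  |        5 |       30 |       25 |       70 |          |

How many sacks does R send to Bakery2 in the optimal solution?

Solving gives:
  P–Bakery1: 5 sacks
  P–Bakery2: 30 sacks
  P–Bakery3: 25 sacks
  P–Bakery4: 5 sacks
  Q–Bakery4: 10 sacks
  R–Bakery4: 55 sacks
Total cost = €760.
The route R→Bakery2 is not used.

0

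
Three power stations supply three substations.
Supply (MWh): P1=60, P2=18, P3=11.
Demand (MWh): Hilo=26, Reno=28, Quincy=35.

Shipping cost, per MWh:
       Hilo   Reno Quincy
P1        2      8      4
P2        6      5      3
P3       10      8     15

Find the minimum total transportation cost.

364

An optimal shipping plan:
  P1–Hilo: 26 × 2 = 52
  P1–Quincy: 34 × 4 = 136
  P2–Reno: 17 × 5 = 85
  P2–Quincy: 1 × 3 = 3
  P3–Reno: 11 × 8 = 88
Total = 52 + 136 + 85 + 3 + 88 = 364.
(Supply check: P1 ships 60; P2 ships 18; P3 ships 11.)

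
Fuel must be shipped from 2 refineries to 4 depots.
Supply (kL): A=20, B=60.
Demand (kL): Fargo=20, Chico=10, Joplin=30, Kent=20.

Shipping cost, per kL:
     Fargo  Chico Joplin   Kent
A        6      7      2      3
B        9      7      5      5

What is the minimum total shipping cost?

One minimum-cost allocation:
  A to Joplin: 20 × 2 = 40
  B to Fargo: 20 × 9 = 180
  B to Chico: 10 × 7 = 70
  B to Joplin: 10 × 5 = 50
  B to Kent: 20 × 5 = 100
Total = 40 + 180 + 70 + 50 + 100 = 440.

440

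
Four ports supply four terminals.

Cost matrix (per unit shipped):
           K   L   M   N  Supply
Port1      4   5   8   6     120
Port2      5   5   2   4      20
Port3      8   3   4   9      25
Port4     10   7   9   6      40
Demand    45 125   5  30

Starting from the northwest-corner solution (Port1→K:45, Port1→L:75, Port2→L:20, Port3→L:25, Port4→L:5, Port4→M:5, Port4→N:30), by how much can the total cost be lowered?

25

Current plan cost = 45·4 + 75·5 + 20·5 + 25·3 + 5·7 + 5·9 + 30·6 = 990.
Optimal plan:
  Port1→K: 45 × 4 = 180
  Port1→L: 75 × 5 = 375
  Port2→M: 5 × 2 = 10
  Port2→N: 15 × 4 = 60
  Port3→L: 25 × 3 = 75
  Port4→L: 25 × 7 = 175
  Port4→N: 15 × 6 = 90
Optimal cost = 965.
Saving = 990 − 965 = 25.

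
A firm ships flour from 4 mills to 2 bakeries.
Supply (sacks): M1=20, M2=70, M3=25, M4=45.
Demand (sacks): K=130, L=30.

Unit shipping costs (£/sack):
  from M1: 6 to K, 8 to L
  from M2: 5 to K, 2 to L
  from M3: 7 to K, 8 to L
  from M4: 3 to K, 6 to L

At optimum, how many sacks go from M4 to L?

Solving gives:
  M1→K: 20 × £6 = £120
  M2→K: 40 × £5 = £200
  M2→L: 30 × £2 = £60
  M3→K: 25 × £7 = £175
  M4→K: 45 × £3 = £135
Total cost = £690.
The route M4→L is not used.

0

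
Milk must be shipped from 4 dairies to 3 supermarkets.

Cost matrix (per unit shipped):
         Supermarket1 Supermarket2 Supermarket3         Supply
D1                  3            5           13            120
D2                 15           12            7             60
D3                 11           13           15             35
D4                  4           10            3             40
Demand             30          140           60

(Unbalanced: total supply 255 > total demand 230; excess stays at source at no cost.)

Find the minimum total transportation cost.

1350

Optimal allocation:
  D1–Supermarket2: 120 crates
  D2–Supermarket2: 10 crates
  D2–Supermarket3: 50 crates
  D3–Supermarket2: 10 crates
  D4–Supermarket1: 30 crates
  D4–Supermarket3: 10 crates
Total cost = 1350.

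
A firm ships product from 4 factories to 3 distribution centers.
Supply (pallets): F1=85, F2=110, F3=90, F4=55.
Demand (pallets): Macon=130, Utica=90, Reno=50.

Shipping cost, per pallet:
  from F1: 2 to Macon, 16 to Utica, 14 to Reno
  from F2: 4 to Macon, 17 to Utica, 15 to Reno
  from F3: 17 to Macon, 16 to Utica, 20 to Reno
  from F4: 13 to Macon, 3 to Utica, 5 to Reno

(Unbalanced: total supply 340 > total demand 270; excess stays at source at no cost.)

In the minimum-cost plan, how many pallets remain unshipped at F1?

0

An optimal plan:
  F1→Macon: 85 pallets
  F2→Macon: 45 pallets
  F2→Reno: 50 pallets
  F3→Utica: 35 pallets
  F4→Utica: 55 pallets
Total cost = 1825.
F1 ships 85 of its 85, leaving 0.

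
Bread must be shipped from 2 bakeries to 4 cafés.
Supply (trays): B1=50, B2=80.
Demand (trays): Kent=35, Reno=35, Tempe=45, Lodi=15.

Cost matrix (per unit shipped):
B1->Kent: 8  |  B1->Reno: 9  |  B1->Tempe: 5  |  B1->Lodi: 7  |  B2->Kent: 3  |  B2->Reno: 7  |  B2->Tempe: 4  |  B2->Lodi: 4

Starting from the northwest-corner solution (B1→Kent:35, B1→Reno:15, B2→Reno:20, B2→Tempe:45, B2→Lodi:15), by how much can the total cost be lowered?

Current plan cost = 35·8 + 15·9 + 20·7 + 45·4 + 15·4 = 795.
Optimal plan:
  B1->Reno: 5 × 9 = 45
  B1->Tempe: 45 × 5 = 225
  B2->Kent: 35 × 3 = 105
  B2->Reno: 30 × 7 = 210
  B2->Lodi: 15 × 4 = 60
Optimal cost = 645.
Saving = 795 − 645 = 150.

150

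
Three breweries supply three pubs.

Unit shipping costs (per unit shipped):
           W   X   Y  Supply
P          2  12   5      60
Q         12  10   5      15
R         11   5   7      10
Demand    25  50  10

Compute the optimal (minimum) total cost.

Optimal allocation:
  P–W: 25 kegs
  P–X: 25 kegs
  P–Y: 10 kegs
  Q–X: 15 kegs
  R–X: 10 kegs
Total cost = 600.
(Supply check: P ships 60; Q ships 15; R ships 10.)

600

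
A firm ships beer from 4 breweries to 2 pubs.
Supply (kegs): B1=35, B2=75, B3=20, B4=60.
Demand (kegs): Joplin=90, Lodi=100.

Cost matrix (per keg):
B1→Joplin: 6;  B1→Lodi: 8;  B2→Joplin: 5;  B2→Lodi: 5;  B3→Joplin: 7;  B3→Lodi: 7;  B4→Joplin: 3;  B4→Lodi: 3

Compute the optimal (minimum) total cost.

An optimal shipping plan:
  B1→Joplin: 35 × 6 = 210
  B2→Joplin: 55 × 5 = 275
  B2→Lodi: 20 × 5 = 100
  B3→Lodi: 20 × 7 = 140
  B4→Lodi: 60 × 3 = 180
Total = 210 + 275 + 100 + 140 + 180 = 905.

905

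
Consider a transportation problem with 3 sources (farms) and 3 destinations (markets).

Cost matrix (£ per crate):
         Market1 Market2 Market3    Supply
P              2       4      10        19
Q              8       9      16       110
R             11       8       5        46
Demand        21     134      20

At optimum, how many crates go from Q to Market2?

108

The minimum-cost plan:
  P->Market1: 19 crates
  Q->Market1: 2 crates
  Q->Market2: 108 crates
  R->Market2: 26 crates
  R->Market3: 20 crates
Total cost = £1334.
So Q→Market2 carries 108 crates.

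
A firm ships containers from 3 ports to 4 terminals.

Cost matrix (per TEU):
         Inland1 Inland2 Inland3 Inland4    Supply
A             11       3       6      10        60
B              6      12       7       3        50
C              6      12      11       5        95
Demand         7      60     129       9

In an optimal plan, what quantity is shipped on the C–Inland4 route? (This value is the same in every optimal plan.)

The minimum-cost plan:
  A to Inland2: 60 × 3 = 180
  B to Inland3: 50 × 7 = 350
  C to Inland1: 7 × 6 = 42
  C to Inland3: 79 × 11 = 869
  C to Inland4: 9 × 5 = 45
Total cost = 1486.
So C→Inland4 carries 9 TEU.

9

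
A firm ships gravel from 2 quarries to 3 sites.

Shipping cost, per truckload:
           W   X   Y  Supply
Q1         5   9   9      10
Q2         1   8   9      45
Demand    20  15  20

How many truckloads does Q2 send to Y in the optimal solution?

10

Solving gives:
  Q1–Y: 10 × 9 = 90
  Q2–W: 20 × 1 = 20
  Q2–X: 15 × 8 = 120
  Q2–Y: 10 × 9 = 90
Total cost = 320.
So Q2→Y carries 10 truckloads.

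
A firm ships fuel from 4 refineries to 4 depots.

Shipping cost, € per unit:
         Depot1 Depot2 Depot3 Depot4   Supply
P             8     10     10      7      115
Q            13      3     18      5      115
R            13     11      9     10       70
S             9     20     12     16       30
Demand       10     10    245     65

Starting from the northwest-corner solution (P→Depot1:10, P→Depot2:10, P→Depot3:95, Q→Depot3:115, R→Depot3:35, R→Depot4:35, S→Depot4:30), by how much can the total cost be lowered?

Current plan cost = 10·8 + 10·10 + 95·10 + 115·18 + 35·9 + 35·10 + 30·16 = €4345.
Optimal plan:
  P to Depot3: 115 × €10 = €1150
  Q to Depot1: 10 × €13 = €130
  Q to Depot2: 10 × €3 = €30
  Q to Depot3: 30 × €18 = €540
  Q to Depot4: 65 × €5 = €325
  R to Depot3: 70 × €9 = €630
  S to Depot3: 30 × €12 = €360
Optimal cost = €3165.
Saving = 4345 − 3165 = €1180.

1180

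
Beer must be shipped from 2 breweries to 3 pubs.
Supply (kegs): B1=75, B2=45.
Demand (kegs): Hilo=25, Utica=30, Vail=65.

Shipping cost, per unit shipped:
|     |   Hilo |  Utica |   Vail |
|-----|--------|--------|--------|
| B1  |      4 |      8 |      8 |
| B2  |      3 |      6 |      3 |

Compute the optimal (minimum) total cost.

A cheapest plan:
  B1 to Hilo: 25 × 4 = 100
  B1 to Utica: 30 × 8 = 240
  B1 to Vail: 20 × 8 = 160
  B2 to Vail: 45 × 3 = 135
Total = 100 + 240 + 160 + 135 = 635.
(Supply check: B1 ships 75; B2 ships 45.)

635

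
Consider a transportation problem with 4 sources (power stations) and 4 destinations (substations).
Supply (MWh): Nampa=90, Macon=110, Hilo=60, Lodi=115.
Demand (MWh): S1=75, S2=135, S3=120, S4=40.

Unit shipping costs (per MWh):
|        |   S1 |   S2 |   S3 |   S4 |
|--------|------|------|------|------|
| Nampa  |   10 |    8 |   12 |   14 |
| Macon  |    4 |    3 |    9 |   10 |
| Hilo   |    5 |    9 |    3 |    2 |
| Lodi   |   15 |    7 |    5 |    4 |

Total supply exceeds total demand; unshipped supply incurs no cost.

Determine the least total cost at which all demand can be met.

1815

An optimal shipping plan:
  Nampa->S2: 85 × 8 = 680
  Macon->S1: 60 × 4 = 240
  Macon->S2: 50 × 3 = 150
  Hilo->S1: 15 × 5 = 75
  Hilo->S3: 45 × 3 = 135
  Lodi->S3: 75 × 5 = 375
  Lodi->S4: 40 × 4 = 160
Total = 680 + 240 + 150 + 75 + 135 + 375 + 160 = 1815.
(Supply check: Nampa ships 85; Macon ships 110; Hilo ships 60; Lodi ships 115.)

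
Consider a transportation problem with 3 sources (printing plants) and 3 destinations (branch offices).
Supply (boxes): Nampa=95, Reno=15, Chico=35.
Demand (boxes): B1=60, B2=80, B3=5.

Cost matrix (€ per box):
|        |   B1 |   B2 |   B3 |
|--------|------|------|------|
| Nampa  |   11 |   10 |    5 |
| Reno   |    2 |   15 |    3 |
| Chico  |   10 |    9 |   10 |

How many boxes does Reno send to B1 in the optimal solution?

Solving gives:
  Nampa–B1: 10 × €11 = €110
  Nampa–B2: 80 × €10 = €800
  Nampa–B3: 5 × €5 = €25
  Reno–B1: 15 × €2 = €30
  Chico–B1: 35 × €10 = €350
Total cost = €1315.
So Reno→B1 carries 15 boxes.

15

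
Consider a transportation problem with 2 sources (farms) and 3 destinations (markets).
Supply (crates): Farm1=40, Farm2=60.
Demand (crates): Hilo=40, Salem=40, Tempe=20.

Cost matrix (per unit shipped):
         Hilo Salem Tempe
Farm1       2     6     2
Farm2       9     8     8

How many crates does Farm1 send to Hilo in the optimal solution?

40

Optimal shipments:
  Farm1->Hilo: 40 × 2 = 80
  Farm2->Salem: 40 × 8 = 320
  Farm2->Tempe: 20 × 8 = 160
Total cost = 560.
So Farm1→Hilo carries 40 crates.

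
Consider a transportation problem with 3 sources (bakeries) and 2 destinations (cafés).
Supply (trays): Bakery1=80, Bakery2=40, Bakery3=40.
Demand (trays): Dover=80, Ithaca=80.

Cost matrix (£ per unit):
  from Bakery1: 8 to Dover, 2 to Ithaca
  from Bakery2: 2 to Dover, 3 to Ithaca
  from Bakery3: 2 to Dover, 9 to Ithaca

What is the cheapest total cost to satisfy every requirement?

320

An optimal shipping plan:
  Bakery1–Ithaca: 80 × £2 = £160
  Bakery2–Dover: 40 × £2 = £80
  Bakery3–Dover: 40 × £2 = £80
Total = 160 + 80 + 80 = £320.
(Supply check: Bakery1 ships 80; Bakery2 ships 40; Bakery3 ships 40.)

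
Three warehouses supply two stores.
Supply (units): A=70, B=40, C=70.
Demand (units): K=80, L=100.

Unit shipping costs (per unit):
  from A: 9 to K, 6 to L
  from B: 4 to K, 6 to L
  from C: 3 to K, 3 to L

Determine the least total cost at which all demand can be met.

790

A cheapest plan:
  A to L: 70 units
  B to K: 40 units
  C to K: 40 units
  C to L: 30 units
Total cost = 790.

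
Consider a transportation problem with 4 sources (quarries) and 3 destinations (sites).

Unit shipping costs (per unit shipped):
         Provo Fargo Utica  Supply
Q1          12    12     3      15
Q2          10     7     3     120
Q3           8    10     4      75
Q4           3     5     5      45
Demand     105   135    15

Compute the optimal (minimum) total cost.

One minimum-cost allocation:
  Q1->Utica: 15 × 3 = 45
  Q2->Fargo: 120 × 7 = 840
  Q3->Provo: 75 × 8 = 600
  Q4->Provo: 30 × 3 = 90
  Q4->Fargo: 15 × 5 = 75
Total = 45 + 840 + 600 + 90 + 75 = 1650.

1650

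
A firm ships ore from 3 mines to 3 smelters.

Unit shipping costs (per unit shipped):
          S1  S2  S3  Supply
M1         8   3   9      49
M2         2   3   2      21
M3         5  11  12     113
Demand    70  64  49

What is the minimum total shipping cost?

1040

Optimal allocation:
  M1–S2: 49 × 3 = 147
  M2–S3: 21 × 2 = 42
  M3–S1: 70 × 5 = 350
  M3–S2: 15 × 11 = 165
  M3–S3: 28 × 12 = 336
Total = 147 + 42 + 350 + 165 + 336 = 1040.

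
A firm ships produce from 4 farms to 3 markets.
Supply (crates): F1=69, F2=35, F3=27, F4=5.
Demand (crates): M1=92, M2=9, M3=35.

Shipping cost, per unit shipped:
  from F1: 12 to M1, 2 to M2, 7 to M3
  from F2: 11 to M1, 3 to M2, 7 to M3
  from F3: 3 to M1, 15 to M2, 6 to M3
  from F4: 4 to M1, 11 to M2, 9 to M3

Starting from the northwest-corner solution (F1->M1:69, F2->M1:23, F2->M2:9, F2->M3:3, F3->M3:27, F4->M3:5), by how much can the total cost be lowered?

287

Current plan cost = 69·12 + 23·11 + 9·3 + 3·7 + 27·6 + 5·9 = 1336.
Optimal plan:
  F1–M1: 25 × 12 = 300
  F1–M2: 9 × 2 = 18
  F1–M3: 35 × 7 = 245
  F2–M1: 35 × 11 = 385
  F3–M1: 27 × 3 = 81
  F4–M1: 5 × 4 = 20
Optimal cost = 1049.
Saving = 1336 − 1049 = 287.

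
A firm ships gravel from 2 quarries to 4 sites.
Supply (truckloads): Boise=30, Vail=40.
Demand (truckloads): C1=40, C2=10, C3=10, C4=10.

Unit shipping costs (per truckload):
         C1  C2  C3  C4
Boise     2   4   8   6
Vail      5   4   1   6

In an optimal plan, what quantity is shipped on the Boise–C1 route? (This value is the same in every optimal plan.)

Solving gives:
  Boise→C1: 30 × 2 = 60
  Vail→C1: 10 × 5 = 50
  Vail→C2: 10 × 4 = 40
  Vail→C3: 10 × 1 = 10
  Vail→C4: 10 × 6 = 60
Total cost = 220.
So Boise→C1 carries 30 truckloads.

30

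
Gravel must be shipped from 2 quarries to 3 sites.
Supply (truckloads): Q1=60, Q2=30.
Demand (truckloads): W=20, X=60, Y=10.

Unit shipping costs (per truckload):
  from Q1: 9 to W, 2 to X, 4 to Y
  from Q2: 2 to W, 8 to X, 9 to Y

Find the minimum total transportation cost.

250

Optimal allocation:
  Q1–X: 60 × 2 = 120
  Q2–W: 20 × 2 = 40
  Q2–Y: 10 × 9 = 90
Total = 120 + 40 + 90 = 250.
(Supply check: Q1 ships 60; Q2 ships 30.)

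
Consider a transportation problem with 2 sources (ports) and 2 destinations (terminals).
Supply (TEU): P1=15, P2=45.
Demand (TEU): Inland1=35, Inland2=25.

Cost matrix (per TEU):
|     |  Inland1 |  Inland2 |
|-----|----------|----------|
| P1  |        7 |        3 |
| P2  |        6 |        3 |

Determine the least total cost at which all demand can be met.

285

A cheapest plan:
  P1 to Inland2: 15 TEU
  P2 to Inland1: 35 TEU
  P2 to Inland2: 10 TEU
Total cost = 285.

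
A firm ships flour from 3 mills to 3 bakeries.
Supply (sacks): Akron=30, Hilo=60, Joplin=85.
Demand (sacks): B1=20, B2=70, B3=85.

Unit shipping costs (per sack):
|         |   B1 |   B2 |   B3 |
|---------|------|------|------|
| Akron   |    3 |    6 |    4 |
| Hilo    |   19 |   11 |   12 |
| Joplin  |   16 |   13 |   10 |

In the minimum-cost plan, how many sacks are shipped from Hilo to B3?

Optimal shipments:
  Akron–B1: 20 × 3 = 60
  Akron–B2: 10 × 6 = 60
  Hilo–B2: 60 × 11 = 660
  Joplin–B3: 85 × 10 = 850
Total cost = 1630.
The route Hilo→B3 is not used.

0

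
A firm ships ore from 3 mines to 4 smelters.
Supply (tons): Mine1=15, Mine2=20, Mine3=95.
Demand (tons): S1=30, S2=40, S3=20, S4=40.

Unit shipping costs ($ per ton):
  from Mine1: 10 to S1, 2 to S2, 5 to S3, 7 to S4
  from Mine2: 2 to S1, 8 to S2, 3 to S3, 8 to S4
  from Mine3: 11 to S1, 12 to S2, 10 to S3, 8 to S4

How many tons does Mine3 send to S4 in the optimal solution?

The minimum-cost plan:
  Mine1 to S2: 15 × $2 = $30
  Mine2 to S1: 20 × $2 = $40
  Mine3 to S1: 10 × $11 = $110
  Mine3 to S2: 25 × $12 = $300
  Mine3 to S3: 20 × $10 = $200
  Mine3 to S4: 40 × $8 = $320
Total cost = $1000.
So Mine3→S4 carries 40 tons.

40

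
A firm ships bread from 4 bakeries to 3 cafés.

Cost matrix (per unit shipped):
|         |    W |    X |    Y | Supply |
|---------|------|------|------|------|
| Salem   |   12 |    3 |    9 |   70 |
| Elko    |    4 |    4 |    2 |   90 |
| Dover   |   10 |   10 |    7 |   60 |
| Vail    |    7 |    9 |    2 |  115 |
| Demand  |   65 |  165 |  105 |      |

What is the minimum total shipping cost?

A cheapest plan:
  Salem–X: 70 × 3 = 210
  Elko–X: 90 × 4 = 360
  Dover–W: 55 × 10 = 550
  Dover–X: 5 × 10 = 50
  Vail–W: 10 × 7 = 70
  Vail–Y: 105 × 2 = 210
Total = 210 + 360 + 550 + 50 + 70 + 210 = 1450.

1450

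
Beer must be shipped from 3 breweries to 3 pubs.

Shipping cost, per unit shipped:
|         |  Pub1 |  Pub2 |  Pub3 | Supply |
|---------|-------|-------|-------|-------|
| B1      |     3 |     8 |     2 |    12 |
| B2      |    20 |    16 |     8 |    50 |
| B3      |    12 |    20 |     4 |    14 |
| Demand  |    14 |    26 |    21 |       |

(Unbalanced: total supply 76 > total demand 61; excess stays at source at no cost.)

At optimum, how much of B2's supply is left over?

15

An optimal plan:
  B1 to Pub1: 12 kegs
  B2 to Pub2: 26 kegs
  B2 to Pub3: 9 kegs
  B3 to Pub1: 2 kegs
  B3 to Pub3: 12 kegs
Total cost = 596.
B2 ships 35 of its 50, leaving 15.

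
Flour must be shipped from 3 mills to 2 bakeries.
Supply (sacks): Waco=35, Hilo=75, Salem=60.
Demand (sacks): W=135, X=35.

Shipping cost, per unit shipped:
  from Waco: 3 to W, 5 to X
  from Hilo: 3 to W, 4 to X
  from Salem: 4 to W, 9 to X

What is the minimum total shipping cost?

A cheapest plan:
  Waco–W: 35 × 3 = 105
  Hilo–W: 40 × 3 = 120
  Hilo–X: 35 × 4 = 140
  Salem–W: 60 × 4 = 240
Total = 105 + 120 + 140 + 240 = 605.

605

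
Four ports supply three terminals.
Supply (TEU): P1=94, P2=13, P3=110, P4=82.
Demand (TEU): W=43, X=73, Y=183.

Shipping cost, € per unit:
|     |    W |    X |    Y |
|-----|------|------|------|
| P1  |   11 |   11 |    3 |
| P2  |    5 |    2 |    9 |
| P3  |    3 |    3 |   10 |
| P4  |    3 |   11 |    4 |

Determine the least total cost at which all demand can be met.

1015

Optimal allocation:
  P1 to Y: 94 × €3 = €282
  P2 to X: 6 × €2 = €12
  P2 to Y: 7 × €9 = €63
  P3 to W: 43 × €3 = €129
  P3 to X: 67 × €3 = €201
  P4 to Y: 82 × €4 = €328
Total = 282 + 12 + 63 + 129 + 201 + 328 = €1015.
(Supply check: P1 ships 94; P2 ships 13; P3 ships 110; P4 ships 82.)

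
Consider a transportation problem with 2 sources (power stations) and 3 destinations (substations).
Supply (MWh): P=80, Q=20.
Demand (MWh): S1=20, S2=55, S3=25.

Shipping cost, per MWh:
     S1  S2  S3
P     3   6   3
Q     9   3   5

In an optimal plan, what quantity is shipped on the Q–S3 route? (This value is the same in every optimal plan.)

Solving gives:
  P→S1: 20 MWh
  P→S2: 35 MWh
  P→S3: 25 MWh
  Q→S2: 20 MWh
Total cost = 405.
The route Q→S3 is not used.

0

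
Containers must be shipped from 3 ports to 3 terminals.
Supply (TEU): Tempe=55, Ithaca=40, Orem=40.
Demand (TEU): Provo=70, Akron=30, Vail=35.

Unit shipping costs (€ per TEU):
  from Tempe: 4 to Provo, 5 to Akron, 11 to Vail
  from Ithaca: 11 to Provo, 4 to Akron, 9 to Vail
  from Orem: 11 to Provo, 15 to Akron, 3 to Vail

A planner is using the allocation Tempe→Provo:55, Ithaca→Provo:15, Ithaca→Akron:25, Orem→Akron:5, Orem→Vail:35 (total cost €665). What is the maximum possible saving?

55

Current plan cost = 55·4 + 15·11 + 25·4 + 5·15 + 35·3 = €665.
Optimal plan:
  Tempe to Provo: 55 TEU
  Ithaca to Provo: 10 TEU
  Ithaca to Akron: 30 TEU
  Orem to Provo: 5 TEU
  Orem to Vail: 35 TEU
Optimal cost = €610.
Saving = 665 − 610 = €55.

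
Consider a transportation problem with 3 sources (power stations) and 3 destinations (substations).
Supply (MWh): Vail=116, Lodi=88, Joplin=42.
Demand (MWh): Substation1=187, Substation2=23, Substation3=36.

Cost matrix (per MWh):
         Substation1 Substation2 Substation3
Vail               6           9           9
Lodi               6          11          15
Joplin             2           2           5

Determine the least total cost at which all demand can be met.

1416

A cheapest plan:
  Vail–Substation1: 80 × 6 = 480
  Vail–Substation3: 36 × 9 = 324
  Lodi–Substation1: 88 × 6 = 528
  Joplin–Substation1: 19 × 2 = 38
  Joplin–Substation2: 23 × 2 = 46
Total = 480 + 324 + 528 + 38 + 46 = 1416.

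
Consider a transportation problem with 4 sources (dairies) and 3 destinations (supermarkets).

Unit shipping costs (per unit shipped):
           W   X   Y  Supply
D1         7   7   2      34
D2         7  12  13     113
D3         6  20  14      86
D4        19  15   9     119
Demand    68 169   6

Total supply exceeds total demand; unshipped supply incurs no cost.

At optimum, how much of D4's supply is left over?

91

An optimal plan:
  D1→X: 34 × 7 = 238
  D2→X: 113 × 12 = 1356
  D3→W: 68 × 6 = 408
  D4→X: 22 × 15 = 330
  D4→Y: 6 × 9 = 54
Total cost = 2386.
D4 ships 28 of its 119, leaving 91.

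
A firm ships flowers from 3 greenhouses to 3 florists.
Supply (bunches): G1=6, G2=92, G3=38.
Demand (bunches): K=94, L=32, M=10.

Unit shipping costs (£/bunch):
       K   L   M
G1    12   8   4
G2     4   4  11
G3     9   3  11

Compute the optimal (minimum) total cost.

An optimal shipping plan:
  G1–M: 6 × £4 = £24
  G2–K: 92 × £4 = £368
  G3–K: 2 × £9 = £18
  G3–L: 32 × £3 = £96
  G3–M: 4 × £11 = £44
Total = 24 + 368 + 18 + 96 + 44 = £550.

550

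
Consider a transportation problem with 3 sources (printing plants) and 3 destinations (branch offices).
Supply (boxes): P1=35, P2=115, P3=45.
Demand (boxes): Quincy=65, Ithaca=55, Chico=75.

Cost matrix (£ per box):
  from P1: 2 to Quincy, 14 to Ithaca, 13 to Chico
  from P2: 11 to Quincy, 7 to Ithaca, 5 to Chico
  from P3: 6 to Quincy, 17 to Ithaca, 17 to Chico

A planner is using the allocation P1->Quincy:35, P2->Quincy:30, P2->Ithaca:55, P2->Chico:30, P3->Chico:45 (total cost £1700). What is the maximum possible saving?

540

Current plan cost = 35·2 + 30·11 + 55·7 + 30·5 + 45·17 = £1700.
Optimal plan:
  P1->Quincy: 35 × £2 = £70
  P2->Ithaca: 40 × £7 = £280
  P2->Chico: 75 × £5 = £375
  P3->Quincy: 30 × £6 = £180
  P3->Ithaca: 15 × £17 = £255
Optimal cost = £1160.
Saving = 1700 − 1160 = £540.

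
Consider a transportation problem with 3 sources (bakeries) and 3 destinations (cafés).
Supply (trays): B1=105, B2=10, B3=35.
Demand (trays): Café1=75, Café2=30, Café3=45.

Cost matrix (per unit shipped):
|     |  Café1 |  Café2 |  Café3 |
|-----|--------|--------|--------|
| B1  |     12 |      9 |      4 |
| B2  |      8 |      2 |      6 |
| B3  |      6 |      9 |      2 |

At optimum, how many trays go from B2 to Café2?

10

Solving gives:
  B1→Café1: 40 trays
  B1→Café2: 20 trays
  B1→Café3: 45 trays
  B2→Café2: 10 trays
  B3→Café1: 35 trays
Total cost = 1070.
So B2→Café2 carries 10 trays.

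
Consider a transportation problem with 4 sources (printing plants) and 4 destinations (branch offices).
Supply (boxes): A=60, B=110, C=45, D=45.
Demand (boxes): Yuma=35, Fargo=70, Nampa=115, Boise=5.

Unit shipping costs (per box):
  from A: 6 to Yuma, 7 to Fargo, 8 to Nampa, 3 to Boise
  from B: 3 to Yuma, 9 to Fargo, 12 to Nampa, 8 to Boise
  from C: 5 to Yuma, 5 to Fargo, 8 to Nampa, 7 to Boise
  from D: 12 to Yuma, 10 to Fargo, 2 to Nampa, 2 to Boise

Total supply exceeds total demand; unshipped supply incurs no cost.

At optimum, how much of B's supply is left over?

35

An optimal plan:
  A→Nampa: 55 boxes
  A→Boise: 5 boxes
  B→Yuma: 35 boxes
  B→Fargo: 40 boxes
  C→Fargo: 30 boxes
  C→Nampa: 15 boxes
  D→Nampa: 45 boxes
Total cost = 1280.
B ships 75 of its 110, leaving 35.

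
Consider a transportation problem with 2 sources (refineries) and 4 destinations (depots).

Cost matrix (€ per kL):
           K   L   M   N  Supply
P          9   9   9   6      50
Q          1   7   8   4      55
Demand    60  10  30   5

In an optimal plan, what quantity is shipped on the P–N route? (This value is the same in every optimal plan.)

The minimum-cost plan:
  P→K: 5 kL
  P→L: 10 kL
  P→M: 30 kL
  P→N: 5 kL
  Q→K: 55 kL
Total cost = €490.
So P→N carries 5 kL.

5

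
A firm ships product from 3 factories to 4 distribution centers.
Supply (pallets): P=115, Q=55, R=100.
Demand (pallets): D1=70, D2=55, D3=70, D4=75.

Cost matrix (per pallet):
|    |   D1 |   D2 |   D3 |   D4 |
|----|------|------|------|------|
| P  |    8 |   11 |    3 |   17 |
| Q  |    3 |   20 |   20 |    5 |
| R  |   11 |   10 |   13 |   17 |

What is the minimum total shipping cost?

2010

A cheapest plan:
  P->D1: 45 × 8 = 360
  P->D3: 70 × 3 = 210
  Q->D4: 55 × 5 = 275
  R->D1: 25 × 11 = 275
  R->D2: 55 × 10 = 550
  R->D4: 20 × 17 = 340
Total = 360 + 210 + 275 + 275 + 550 + 340 = 2010.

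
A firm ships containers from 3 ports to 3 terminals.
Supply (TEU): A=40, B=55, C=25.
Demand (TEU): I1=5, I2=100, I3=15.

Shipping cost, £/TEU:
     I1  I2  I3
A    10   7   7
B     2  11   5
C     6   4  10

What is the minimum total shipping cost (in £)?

An optimal shipping plan:
  A–I2: 40 × £7 = £280
  B–I1: 5 × £2 = £10
  B–I2: 35 × £11 = £385
  B–I3: 15 × £5 = £75
  C–I2: 25 × £4 = £100
Total = 280 + 10 + 385 + 75 + 100 = £850.
(Supply check: A ships 40; B ships 55; C ships 25.)

850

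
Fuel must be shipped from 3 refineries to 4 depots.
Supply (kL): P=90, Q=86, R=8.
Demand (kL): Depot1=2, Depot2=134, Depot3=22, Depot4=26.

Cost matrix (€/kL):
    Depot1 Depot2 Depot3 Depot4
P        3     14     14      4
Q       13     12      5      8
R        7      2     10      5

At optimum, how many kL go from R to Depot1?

0

Solving gives:
  P–Depot1: 2 kL
  P–Depot2: 62 kL
  P–Depot4: 26 kL
  Q–Depot2: 64 kL
  Q–Depot3: 22 kL
  R–Depot2: 8 kL
Total cost = €1872.
The route R→Depot1 is not used.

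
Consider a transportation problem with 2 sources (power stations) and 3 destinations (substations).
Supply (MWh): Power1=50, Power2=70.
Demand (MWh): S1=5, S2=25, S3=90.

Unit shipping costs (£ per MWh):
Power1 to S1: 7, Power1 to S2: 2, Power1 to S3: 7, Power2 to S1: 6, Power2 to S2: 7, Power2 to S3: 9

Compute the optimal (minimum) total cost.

Optimal allocation:
  Power1→S2: 25 × £2 = £50
  Power1→S3: 25 × £7 = £175
  Power2→S1: 5 × £6 = £30
  Power2→S3: 65 × £9 = £585
Total = 50 + 175 + 30 + 585 = £840.

840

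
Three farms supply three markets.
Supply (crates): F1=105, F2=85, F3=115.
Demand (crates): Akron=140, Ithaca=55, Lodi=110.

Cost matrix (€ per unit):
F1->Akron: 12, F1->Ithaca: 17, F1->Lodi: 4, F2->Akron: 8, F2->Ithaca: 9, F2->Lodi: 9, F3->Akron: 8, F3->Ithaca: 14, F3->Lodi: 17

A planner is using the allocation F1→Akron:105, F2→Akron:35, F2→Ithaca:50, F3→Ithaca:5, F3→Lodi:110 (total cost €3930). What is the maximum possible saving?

1850

Current plan cost = 105·12 + 35·8 + 50·9 + 5·14 + 110·17 = €3930.
Optimal plan:
  F1->Lodi: 105 × €4 = €420
  F2->Akron: 25 × €8 = €200
  F2->Ithaca: 55 × €9 = €495
  F2->Lodi: 5 × €9 = €45
  F3->Akron: 115 × €8 = €920
Optimal cost = €2080.
Saving = 3930 − 2080 = €1850.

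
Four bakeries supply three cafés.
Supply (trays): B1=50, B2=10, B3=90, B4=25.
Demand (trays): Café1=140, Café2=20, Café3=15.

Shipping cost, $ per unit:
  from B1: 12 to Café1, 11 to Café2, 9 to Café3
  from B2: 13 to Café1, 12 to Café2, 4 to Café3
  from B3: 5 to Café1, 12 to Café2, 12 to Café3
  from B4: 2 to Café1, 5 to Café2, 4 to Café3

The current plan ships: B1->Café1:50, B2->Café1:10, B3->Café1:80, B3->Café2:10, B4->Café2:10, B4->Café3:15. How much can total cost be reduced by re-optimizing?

255

Current plan cost = 50·12 + 10·13 + 80·5 + 10·12 + 10·5 + 15·4 = $1360.
Optimal plan:
  B1->Café1: 25 × $12 = $300
  B1->Café2: 20 × $11 = $220
  B1->Café3: 5 × $9 = $45
  B2->Café3: 10 × $4 = $40
  B3->Café1: 90 × $5 = $450
  B4->Café1: 25 × $2 = $50
Optimal cost = $1105.
Saving = 1360 − 1105 = $255.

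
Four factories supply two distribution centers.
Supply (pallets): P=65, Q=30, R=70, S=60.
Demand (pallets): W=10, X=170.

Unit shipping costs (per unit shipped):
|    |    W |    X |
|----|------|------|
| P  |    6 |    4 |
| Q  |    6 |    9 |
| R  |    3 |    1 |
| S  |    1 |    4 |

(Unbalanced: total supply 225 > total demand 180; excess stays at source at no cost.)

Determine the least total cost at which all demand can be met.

480

One minimum-cost allocation:
  P->X: 65 × 4 = 260
  R->X: 70 × 1 = 70
  S->W: 10 × 1 = 10
  S->X: 35 × 4 = 140
Total = 260 + 70 + 10 + 140 = 480.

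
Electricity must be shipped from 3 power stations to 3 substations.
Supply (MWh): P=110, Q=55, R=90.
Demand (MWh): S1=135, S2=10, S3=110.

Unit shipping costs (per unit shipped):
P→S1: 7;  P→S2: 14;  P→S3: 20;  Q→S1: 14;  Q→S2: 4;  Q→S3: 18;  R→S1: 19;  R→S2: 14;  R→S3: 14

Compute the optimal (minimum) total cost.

One minimum-cost allocation:
  P->S1: 110 × 7 = 770
  Q->S1: 25 × 14 = 350
  Q->S2: 10 × 4 = 40
  Q->S3: 20 × 18 = 360
  R->S3: 90 × 14 = 1260
Total = 770 + 350 + 40 + 360 + 1260 = 2780.

2780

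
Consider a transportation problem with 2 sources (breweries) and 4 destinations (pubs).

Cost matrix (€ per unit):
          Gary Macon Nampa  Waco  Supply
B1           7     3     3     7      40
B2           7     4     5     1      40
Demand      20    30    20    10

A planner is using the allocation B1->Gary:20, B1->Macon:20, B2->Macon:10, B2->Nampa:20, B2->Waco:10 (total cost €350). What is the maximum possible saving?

40

Current plan cost = 20·7 + 20·3 + 10·4 + 20·5 + 10·1 = €350.
Optimal plan:
  B1→Macon: 20 × €3 = €60
  B1→Nampa: 20 × €3 = €60
  B2→Gary: 20 × €7 = €140
  B2→Macon: 10 × €4 = €40
  B2→Waco: 10 × €1 = €10
Optimal cost = €310.
Saving = 350 − 310 = €40.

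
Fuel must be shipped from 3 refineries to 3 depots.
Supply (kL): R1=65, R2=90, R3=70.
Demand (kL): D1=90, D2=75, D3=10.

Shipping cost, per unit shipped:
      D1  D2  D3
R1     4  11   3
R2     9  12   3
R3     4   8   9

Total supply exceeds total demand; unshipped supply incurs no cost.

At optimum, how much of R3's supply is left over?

0

Minimum-cost shipments:
  R1–D1: 65 kL
  R2–D2: 30 kL
  R2–D3: 10 kL
  R3–D1: 25 kL
  R3–D2: 45 kL
Total cost = 1110.
R3 ships 70 of its 70, leaving 0.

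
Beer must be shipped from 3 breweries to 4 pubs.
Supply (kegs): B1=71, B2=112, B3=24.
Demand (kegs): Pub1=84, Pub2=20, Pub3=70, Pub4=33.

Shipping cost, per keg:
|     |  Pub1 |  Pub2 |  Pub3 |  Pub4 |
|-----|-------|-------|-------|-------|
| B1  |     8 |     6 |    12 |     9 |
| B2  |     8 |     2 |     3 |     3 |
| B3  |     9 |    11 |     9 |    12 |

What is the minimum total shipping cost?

1089

Optimal allocation:
  B1→Pub1: 60 × 8 = 480
  B1→Pub2: 11 × 6 = 66
  B2→Pub2: 9 × 2 = 18
  B2→Pub3: 70 × 3 = 210
  B2→Pub4: 33 × 3 = 99
  B3→Pub1: 24 × 9 = 216
Total = 480 + 66 + 18 + 210 + 99 + 216 = 1089.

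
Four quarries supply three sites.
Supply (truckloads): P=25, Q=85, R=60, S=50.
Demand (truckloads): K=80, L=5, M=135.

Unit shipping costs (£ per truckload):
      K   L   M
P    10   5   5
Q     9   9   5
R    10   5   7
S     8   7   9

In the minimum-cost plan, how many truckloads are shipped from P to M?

Solving gives:
  P→M: 25 × £5 = £125
  Q→M: 85 × £5 = £425
  R→K: 30 × £10 = £300
  R→L: 5 × £5 = £25
  R→M: 25 × £7 = £175
  S→K: 50 × £8 = £400
Total cost = £1450.
So P→M carries 25 truckloads.

25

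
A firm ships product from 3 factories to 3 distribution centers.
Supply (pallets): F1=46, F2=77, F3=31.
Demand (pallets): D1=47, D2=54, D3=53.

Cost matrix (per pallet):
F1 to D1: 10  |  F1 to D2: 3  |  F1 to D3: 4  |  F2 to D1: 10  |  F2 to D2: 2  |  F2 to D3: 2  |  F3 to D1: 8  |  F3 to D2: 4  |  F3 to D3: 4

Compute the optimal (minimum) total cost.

652

One minimum-cost allocation:
  F1→D1: 16 × 10 = 160
  F1→D2: 30 × 3 = 90
  F2→D2: 24 × 2 = 48
  F2→D3: 53 × 2 = 106
  F3→D1: 31 × 8 = 248
Total = 160 + 90 + 48 + 106 + 248 = 652.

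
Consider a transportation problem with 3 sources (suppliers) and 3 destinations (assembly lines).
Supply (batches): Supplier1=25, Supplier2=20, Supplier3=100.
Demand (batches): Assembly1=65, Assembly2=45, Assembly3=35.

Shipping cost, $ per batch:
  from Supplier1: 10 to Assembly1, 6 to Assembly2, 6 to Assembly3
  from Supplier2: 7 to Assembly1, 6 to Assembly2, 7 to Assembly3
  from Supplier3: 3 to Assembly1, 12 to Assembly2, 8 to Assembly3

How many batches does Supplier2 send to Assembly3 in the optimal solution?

Solving gives:
  Supplier1 to Assembly2: 25 × $6 = $150
  Supplier2 to Assembly2: 20 × $6 = $120
  Supplier3 to Assembly1: 65 × $3 = $195
  Supplier3 to Assembly3: 35 × $8 = $280
Total cost = $745.
The route Supplier2→Assembly3 is not used.

0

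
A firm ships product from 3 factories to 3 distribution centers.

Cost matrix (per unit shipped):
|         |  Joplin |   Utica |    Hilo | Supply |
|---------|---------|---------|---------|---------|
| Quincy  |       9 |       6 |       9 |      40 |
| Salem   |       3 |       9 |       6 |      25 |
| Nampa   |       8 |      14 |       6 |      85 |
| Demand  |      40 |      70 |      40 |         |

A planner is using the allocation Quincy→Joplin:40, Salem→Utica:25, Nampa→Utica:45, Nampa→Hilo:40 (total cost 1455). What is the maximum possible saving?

Current plan cost = 40·9 + 25·9 + 45·14 + 40·6 = 1455.
Optimal plan:
  Quincy→Utica: 40 × 6 = 240
  Salem→Utica: 25 × 9 = 225
  Nampa→Joplin: 40 × 8 = 320
  Nampa→Utica: 5 × 14 = 70
  Nampa→Hilo: 40 × 6 = 240
Optimal cost = 1095.
Saving = 1455 − 1095 = 360.

360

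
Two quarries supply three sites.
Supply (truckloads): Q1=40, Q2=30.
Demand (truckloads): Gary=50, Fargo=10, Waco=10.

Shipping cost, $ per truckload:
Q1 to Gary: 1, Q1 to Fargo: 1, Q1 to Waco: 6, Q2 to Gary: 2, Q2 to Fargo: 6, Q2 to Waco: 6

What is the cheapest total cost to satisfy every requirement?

A cheapest plan:
  Q1->Gary: 30 truckloads
  Q1->Fargo: 10 truckloads
  Q2->Gary: 20 truckloads
  Q2->Waco: 10 truckloads
Total cost = $140.

140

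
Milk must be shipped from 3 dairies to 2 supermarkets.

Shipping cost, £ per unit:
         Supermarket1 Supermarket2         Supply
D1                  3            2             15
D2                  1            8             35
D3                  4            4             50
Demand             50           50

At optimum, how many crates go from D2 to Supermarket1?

35

Optimal shipments:
  D1–Supermarket2: 15 × £2 = £30
  D2–Supermarket1: 35 × £1 = £35
  D3–Supermarket1: 15 × £4 = £60
  D3–Supermarket2: 35 × £4 = £140
Total cost = £265.
So D2→Supermarket1 carries 35 crates.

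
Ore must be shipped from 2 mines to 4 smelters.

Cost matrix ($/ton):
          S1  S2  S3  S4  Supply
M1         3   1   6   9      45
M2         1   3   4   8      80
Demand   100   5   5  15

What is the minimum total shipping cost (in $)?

One minimum-cost allocation:
  M1->S1: 20 × $3 = $60
  M1->S2: 5 × $1 = $5
  M1->S3: 5 × $6 = $30
  M1->S4: 15 × $9 = $135
  M2->S1: 80 × $1 = $80
Total = 60 + 5 + 30 + 135 + 80 = $310.

310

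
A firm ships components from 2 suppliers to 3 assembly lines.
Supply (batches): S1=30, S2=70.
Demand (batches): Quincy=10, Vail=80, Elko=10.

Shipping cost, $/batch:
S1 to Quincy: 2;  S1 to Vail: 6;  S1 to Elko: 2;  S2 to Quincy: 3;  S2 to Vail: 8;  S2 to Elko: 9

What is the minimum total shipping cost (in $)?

A cheapest plan:
  S1 to Vail: 20 × $6 = $120
  S1 to Elko: 10 × $2 = $20
  S2 to Quincy: 10 × $3 = $30
  S2 to Vail: 60 × $8 = $480
Total = 120 + 20 + 30 + 480 = $650.

650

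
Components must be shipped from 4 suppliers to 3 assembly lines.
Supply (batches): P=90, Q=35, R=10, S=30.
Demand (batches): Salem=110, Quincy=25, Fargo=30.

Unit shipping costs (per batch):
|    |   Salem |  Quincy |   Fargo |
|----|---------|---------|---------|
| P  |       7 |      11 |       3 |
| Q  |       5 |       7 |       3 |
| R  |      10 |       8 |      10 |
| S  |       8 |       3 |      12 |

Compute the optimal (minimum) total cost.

One minimum-cost allocation:
  P→Salem: 60 × 7 = 420
  P→Fargo: 30 × 3 = 90
  Q→Salem: 35 × 5 = 175
  R→Salem: 10 × 10 = 100
  S→Salem: 5 × 8 = 40
  S→Quincy: 25 × 3 = 75
Total = 420 + 90 + 175 + 100 + 40 + 75 = 900.
(Supply check: P ships 90; Q ships 35; R ships 10; S ships 30.)

900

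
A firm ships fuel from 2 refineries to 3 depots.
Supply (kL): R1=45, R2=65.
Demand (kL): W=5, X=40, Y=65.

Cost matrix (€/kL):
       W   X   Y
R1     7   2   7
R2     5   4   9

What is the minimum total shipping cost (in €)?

680

One minimum-cost allocation:
  R1→X: 40 × €2 = €80
  R1→Y: 5 × €7 = €35
  R2→W: 5 × €5 = €25
  R2→Y: 60 × €9 = €540
Total = 80 + 35 + 25 + 540 = €680.
(Supply check: R1 ships 45; R2 ships 65.)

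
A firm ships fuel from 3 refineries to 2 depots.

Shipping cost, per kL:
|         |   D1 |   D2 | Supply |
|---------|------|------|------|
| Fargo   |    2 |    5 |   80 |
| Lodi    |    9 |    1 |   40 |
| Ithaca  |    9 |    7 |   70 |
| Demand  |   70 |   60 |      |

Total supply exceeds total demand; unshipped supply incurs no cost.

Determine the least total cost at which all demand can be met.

300

One minimum-cost allocation:
  Fargo→D1: 70 kL
  Fargo→D2: 10 kL
  Lodi→D2: 40 kL
  Ithaca→D2: 10 kL
Total cost = 300.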